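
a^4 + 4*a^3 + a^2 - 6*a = a*(a - 1)*(a + 2)*(a + 3)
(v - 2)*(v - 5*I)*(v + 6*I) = v^3 - 2*v^2 + I*v^2 + 30*v - 2*I*v - 60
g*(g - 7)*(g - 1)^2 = g^4 - 9*g^3 + 15*g^2 - 7*g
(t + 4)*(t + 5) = t^2 + 9*t + 20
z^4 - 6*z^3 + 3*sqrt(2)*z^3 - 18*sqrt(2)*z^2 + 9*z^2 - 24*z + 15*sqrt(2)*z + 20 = (z - 5)*(z - 1)*(z + sqrt(2))*(z + 2*sqrt(2))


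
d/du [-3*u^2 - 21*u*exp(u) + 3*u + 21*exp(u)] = -21*u*exp(u) - 6*u + 3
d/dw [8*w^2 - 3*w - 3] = 16*w - 3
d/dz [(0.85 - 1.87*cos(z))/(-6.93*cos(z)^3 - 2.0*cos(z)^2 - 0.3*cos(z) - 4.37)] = (25.9182*cos(z)^3 - 13.9315*cos(z)^2 - 3.4*cos(z) - 8.4269)*sin(z)/(48.0249*cos(z)^6 + 27.72*cos(z)^5 + 8.158*cos(z)^4 + 61.7682*cos(z)^3 + 17.57*cos(z)^2 + 2.622*cos(z) + 19.0969)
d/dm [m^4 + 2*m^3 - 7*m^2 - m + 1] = 4*m^3 + 6*m^2 - 14*m - 1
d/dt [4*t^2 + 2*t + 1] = 8*t + 2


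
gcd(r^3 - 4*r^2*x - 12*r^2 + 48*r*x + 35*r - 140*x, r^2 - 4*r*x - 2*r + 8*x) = -r + 4*x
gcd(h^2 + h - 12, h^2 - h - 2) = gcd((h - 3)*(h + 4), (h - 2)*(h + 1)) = 1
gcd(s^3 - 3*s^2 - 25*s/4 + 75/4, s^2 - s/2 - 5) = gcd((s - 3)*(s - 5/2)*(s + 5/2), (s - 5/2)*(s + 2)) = s - 5/2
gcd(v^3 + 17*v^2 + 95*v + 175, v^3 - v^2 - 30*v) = v + 5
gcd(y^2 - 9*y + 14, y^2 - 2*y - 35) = y - 7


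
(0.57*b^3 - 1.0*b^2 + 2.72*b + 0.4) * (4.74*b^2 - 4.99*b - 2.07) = 2.7018*b^5 - 7.5843*b^4 + 16.7029*b^3 - 9.6068*b^2 - 7.6264*b - 0.828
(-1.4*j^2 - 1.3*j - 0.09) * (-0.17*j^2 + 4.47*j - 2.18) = 0.238*j^4 - 6.037*j^3 - 2.7437*j^2 + 2.4317*j + 0.1962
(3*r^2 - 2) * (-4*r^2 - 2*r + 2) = -12*r^4 - 6*r^3 + 14*r^2 + 4*r - 4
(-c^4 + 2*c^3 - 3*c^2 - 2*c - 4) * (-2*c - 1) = 2*c^5 - 3*c^4 + 4*c^3 + 7*c^2 + 10*c + 4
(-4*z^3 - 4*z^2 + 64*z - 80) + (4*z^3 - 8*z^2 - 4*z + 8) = -12*z^2 + 60*z - 72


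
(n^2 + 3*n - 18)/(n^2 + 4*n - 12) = (n - 3)/(n - 2)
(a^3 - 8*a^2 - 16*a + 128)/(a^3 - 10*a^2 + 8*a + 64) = (a + 4)/(a + 2)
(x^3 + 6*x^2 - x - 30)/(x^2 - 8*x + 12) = (x^2 + 8*x + 15)/(x - 6)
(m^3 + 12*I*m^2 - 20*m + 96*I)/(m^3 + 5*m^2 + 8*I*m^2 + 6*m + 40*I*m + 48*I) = (m^2 + 4*I*m + 12)/(m^2 + 5*m + 6)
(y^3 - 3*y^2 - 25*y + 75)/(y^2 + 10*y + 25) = (y^2 - 8*y + 15)/(y + 5)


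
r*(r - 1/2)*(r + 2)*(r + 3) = r^4 + 9*r^3/2 + 7*r^2/2 - 3*r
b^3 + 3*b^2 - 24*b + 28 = (b - 2)^2*(b + 7)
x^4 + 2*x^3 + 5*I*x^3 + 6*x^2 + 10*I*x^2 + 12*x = x*(x + 2)*(x - I)*(x + 6*I)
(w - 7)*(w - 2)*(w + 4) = w^3 - 5*w^2 - 22*w + 56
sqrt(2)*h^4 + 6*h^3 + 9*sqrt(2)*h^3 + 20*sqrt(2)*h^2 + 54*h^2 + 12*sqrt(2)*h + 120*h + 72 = (h + 2)*(h + 6)*(h + 3*sqrt(2))*(sqrt(2)*h + sqrt(2))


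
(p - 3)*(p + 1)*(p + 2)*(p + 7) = p^4 + 7*p^3 - 7*p^2 - 55*p - 42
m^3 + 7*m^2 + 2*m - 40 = (m - 2)*(m + 4)*(m + 5)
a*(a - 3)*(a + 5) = a^3 + 2*a^2 - 15*a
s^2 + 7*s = s*(s + 7)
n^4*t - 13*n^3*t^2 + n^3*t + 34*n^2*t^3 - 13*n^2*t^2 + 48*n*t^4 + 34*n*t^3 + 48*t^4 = (n - 8*t)*(n - 6*t)*(n + t)*(n*t + t)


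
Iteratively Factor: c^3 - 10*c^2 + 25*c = (c)*(c^2 - 10*c + 25) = c*(c - 5)*(c - 5)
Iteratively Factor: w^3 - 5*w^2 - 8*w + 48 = (w - 4)*(w^2 - w - 12) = (w - 4)^2*(w + 3)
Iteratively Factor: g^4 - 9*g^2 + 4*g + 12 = (g + 3)*(g^3 - 3*g^2 + 4) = (g - 2)*(g + 3)*(g^2 - g - 2) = (g - 2)*(g + 1)*(g + 3)*(g - 2)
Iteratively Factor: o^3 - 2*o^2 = (o)*(o^2 - 2*o) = o^2*(o - 2)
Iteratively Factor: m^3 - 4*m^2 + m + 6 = (m - 2)*(m^2 - 2*m - 3) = (m - 3)*(m - 2)*(m + 1)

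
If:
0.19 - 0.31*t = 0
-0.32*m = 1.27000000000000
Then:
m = -3.97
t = 0.61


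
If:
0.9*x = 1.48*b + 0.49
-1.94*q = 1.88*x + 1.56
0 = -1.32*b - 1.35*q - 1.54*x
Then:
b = 0.56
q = -2.23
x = 1.47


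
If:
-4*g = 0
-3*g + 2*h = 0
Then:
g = 0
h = 0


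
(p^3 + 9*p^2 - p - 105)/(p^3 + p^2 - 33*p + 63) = (p + 5)/(p - 3)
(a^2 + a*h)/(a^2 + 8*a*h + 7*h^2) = a/(a + 7*h)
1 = 1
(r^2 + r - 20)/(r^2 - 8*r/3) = 3*(r^2 + r - 20)/(r*(3*r - 8))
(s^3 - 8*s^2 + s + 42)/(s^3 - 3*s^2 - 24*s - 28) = (s - 3)/(s + 2)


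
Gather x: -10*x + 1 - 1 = -10*x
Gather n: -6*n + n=-5*n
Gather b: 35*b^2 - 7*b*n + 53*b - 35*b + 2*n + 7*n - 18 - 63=35*b^2 + b*(18 - 7*n) + 9*n - 81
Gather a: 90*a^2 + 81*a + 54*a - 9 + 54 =90*a^2 + 135*a + 45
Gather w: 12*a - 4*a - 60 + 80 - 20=8*a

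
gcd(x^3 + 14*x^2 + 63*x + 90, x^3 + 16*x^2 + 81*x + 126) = x^2 + 9*x + 18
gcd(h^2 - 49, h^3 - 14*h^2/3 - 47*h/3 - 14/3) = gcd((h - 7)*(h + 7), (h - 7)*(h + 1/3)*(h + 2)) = h - 7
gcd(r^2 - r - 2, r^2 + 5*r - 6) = 1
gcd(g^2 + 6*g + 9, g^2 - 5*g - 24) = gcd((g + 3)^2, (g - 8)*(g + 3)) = g + 3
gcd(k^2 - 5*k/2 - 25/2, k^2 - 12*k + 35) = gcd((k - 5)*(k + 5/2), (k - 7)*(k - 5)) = k - 5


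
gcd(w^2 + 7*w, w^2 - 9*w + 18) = 1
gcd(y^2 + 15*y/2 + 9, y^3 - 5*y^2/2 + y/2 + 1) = 1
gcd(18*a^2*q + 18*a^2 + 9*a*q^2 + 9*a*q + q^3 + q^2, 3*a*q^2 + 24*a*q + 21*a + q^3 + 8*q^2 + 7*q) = 3*a*q + 3*a + q^2 + q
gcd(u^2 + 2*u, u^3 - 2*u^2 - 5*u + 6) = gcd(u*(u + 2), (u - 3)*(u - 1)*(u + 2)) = u + 2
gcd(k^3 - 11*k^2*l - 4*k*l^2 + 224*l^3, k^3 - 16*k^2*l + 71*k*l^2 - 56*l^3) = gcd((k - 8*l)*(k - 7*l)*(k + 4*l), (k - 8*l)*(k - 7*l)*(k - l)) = k^2 - 15*k*l + 56*l^2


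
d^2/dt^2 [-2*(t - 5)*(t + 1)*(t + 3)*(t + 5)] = -24*t^2 - 48*t + 88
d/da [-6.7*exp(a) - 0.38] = -6.7*exp(a)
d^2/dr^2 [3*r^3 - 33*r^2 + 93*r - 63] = 18*r - 66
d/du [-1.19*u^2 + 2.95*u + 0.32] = 2.95 - 2.38*u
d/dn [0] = 0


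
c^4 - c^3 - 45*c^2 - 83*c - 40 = (c - 8)*(c + 1)^2*(c + 5)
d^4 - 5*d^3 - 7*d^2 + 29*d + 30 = (d - 5)*(d - 3)*(d + 1)*(d + 2)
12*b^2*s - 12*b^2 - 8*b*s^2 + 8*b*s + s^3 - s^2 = (-6*b + s)*(-2*b + s)*(s - 1)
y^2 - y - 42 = (y - 7)*(y + 6)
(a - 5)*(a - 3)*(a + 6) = a^3 - 2*a^2 - 33*a + 90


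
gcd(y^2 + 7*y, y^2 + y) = y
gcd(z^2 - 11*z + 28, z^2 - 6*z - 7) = z - 7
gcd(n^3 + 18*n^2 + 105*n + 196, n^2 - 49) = n + 7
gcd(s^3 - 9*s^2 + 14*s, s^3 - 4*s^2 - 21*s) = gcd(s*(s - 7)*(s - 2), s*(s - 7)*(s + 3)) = s^2 - 7*s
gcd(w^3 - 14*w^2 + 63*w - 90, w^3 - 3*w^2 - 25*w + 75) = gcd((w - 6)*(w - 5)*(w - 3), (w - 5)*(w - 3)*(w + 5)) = w^2 - 8*w + 15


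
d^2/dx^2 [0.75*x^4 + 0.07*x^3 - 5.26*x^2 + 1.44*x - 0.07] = 9.0*x^2 + 0.42*x - 10.52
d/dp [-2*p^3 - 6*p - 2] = -6*p^2 - 6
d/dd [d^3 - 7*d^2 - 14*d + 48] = 3*d^2 - 14*d - 14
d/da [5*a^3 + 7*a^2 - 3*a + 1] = 15*a^2 + 14*a - 3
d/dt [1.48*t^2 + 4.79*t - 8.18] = 2.96*t + 4.79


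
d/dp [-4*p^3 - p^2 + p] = -12*p^2 - 2*p + 1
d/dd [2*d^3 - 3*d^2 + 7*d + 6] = 6*d^2 - 6*d + 7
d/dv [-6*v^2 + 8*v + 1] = 8 - 12*v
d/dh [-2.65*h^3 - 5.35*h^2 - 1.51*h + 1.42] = -7.95*h^2 - 10.7*h - 1.51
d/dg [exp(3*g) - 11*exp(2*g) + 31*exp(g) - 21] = (3*exp(2*g) - 22*exp(g) + 31)*exp(g)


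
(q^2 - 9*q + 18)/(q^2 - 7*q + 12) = (q - 6)/(q - 4)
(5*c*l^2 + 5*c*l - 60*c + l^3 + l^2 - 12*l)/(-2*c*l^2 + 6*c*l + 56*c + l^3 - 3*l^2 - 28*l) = (-5*c*l + 15*c - l^2 + 3*l)/(2*c*l - 14*c - l^2 + 7*l)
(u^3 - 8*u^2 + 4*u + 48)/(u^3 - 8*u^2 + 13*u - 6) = (u^2 - 2*u - 8)/(u^2 - 2*u + 1)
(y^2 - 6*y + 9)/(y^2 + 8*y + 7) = (y^2 - 6*y + 9)/(y^2 + 8*y + 7)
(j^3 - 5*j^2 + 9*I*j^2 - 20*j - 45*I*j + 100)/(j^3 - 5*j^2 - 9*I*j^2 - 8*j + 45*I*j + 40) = (j^2 + 9*I*j - 20)/(j^2 - 9*I*j - 8)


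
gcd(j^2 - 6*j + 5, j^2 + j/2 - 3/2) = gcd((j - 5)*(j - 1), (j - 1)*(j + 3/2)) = j - 1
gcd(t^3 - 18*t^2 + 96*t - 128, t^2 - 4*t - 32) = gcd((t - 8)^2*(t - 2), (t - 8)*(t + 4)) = t - 8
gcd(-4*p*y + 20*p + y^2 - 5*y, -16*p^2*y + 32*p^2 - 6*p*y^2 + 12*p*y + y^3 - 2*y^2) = 1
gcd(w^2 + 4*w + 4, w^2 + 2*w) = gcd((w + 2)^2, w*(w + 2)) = w + 2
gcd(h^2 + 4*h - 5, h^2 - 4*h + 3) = h - 1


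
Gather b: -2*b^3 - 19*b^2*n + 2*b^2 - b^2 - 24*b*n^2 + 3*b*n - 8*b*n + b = -2*b^3 + b^2*(1 - 19*n) + b*(-24*n^2 - 5*n + 1)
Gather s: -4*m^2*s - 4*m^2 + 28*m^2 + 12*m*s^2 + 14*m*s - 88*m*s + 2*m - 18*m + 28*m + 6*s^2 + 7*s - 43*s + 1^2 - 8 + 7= 24*m^2 + 12*m + s^2*(12*m + 6) + s*(-4*m^2 - 74*m - 36)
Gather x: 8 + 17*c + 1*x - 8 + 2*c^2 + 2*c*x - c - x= 2*c^2 + 2*c*x + 16*c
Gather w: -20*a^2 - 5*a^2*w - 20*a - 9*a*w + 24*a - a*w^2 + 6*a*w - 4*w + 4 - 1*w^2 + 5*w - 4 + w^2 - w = -20*a^2 - a*w^2 + 4*a + w*(-5*a^2 - 3*a)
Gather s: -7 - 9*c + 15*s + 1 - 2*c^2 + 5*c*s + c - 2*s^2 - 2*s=-2*c^2 - 8*c - 2*s^2 + s*(5*c + 13) - 6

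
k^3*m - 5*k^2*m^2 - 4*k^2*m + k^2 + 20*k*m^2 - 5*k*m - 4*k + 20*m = (k - 4)*(k - 5*m)*(k*m + 1)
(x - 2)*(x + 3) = x^2 + x - 6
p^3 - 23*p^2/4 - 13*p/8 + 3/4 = (p - 6)*(p - 1/4)*(p + 1/2)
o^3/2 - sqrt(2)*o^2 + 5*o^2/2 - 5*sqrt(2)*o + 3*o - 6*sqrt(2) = (o/2 + 1)*(o + 3)*(o - 2*sqrt(2))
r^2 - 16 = (r - 4)*(r + 4)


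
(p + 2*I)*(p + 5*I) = p^2 + 7*I*p - 10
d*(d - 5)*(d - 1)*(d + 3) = d^4 - 3*d^3 - 13*d^2 + 15*d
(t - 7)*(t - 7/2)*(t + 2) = t^3 - 17*t^2/2 + 7*t/2 + 49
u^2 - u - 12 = (u - 4)*(u + 3)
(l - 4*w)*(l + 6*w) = l^2 + 2*l*w - 24*w^2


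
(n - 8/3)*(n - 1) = n^2 - 11*n/3 + 8/3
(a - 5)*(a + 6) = a^2 + a - 30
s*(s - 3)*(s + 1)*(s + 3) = s^4 + s^3 - 9*s^2 - 9*s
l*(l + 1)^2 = l^3 + 2*l^2 + l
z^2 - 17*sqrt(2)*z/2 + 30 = (z - 6*sqrt(2))*(z - 5*sqrt(2)/2)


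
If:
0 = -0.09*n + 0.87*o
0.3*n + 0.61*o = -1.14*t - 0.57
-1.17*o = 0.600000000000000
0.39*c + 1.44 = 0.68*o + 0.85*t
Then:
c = -2.23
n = -4.96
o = -0.51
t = 1.08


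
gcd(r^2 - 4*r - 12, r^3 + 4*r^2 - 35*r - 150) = r - 6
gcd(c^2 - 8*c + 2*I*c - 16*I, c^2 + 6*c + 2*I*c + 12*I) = c + 2*I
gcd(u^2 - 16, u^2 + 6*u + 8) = u + 4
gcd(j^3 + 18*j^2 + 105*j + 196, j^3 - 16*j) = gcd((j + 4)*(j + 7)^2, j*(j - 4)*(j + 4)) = j + 4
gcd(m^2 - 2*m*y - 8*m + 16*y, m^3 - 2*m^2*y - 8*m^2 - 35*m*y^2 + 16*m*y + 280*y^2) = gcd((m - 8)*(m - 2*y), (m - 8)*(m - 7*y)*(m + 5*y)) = m - 8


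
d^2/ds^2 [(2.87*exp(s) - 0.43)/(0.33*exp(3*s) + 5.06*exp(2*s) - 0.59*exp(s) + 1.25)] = (1.250172*exp(6*s) + 13.955535*exp(5*s) + 67.8193340000001*exp(4*s) - 50.693027*exp(3*s) - 103.468959*exp(2*s) + 12.845942*exp(s) + 4.16725)*exp(s)/(0.035937*exp(9*s) + 1.653102*exp(8*s) + 25.154811*exp(7*s) + 124.051499*exp(6*s) - 32.450253*exp(5*s) + 99.837408*exp(4*s) - 21.049004*exp(3*s) + 25.024125*exp(2*s) - 2.765625*exp(s) + 1.953125)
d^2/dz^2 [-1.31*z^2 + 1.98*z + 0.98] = -2.62000000000000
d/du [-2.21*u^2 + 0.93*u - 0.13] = 0.93 - 4.42*u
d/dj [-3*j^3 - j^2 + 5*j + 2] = -9*j^2 - 2*j + 5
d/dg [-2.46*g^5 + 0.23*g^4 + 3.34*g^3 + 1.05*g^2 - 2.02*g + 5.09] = -12.3*g^4 + 0.92*g^3 + 10.02*g^2 + 2.1*g - 2.02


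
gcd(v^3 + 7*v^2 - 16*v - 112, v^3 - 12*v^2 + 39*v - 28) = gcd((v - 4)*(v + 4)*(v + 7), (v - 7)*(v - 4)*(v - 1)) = v - 4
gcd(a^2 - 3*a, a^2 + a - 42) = 1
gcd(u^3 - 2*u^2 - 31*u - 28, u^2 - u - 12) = 1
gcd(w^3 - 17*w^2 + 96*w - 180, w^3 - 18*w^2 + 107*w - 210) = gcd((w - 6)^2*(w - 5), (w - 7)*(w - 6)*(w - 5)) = w^2 - 11*w + 30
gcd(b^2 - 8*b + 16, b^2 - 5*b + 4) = b - 4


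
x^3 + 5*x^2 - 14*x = x*(x - 2)*(x + 7)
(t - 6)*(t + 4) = t^2 - 2*t - 24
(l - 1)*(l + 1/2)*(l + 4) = l^3 + 7*l^2/2 - 5*l/2 - 2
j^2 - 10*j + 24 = (j - 6)*(j - 4)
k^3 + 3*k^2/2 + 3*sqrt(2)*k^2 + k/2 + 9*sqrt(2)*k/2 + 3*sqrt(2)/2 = (k + 1/2)*(k + 1)*(k + 3*sqrt(2))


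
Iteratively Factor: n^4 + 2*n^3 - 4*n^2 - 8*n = (n)*(n^3 + 2*n^2 - 4*n - 8) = n*(n + 2)*(n^2 - 4) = n*(n - 2)*(n + 2)*(n + 2)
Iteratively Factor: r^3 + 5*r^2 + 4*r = (r)*(r^2 + 5*r + 4) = r*(r + 4)*(r + 1)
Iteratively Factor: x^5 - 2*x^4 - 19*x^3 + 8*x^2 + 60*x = (x + 3)*(x^4 - 5*x^3 - 4*x^2 + 20*x) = x*(x + 3)*(x^3 - 5*x^2 - 4*x + 20) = x*(x - 2)*(x + 3)*(x^2 - 3*x - 10) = x*(x - 5)*(x - 2)*(x + 3)*(x + 2)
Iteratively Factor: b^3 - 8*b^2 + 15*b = (b)*(b^2 - 8*b + 15) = b*(b - 5)*(b - 3)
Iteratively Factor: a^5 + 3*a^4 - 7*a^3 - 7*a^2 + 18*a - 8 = (a + 2)*(a^4 + a^3 - 9*a^2 + 11*a - 4) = (a + 2)*(a + 4)*(a^3 - 3*a^2 + 3*a - 1) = (a - 1)*(a + 2)*(a + 4)*(a^2 - 2*a + 1) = (a - 1)^2*(a + 2)*(a + 4)*(a - 1)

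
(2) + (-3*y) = 2 - 3*y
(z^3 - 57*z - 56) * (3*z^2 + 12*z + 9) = 3*z^5 + 12*z^4 - 162*z^3 - 852*z^2 - 1185*z - 504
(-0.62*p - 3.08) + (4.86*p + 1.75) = 4.24*p - 1.33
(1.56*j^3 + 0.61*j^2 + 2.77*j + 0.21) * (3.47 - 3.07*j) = -4.7892*j^4 + 3.5405*j^3 - 6.3872*j^2 + 8.9672*j + 0.7287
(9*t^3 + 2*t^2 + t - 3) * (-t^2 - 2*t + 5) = -9*t^5 - 20*t^4 + 40*t^3 + 11*t^2 + 11*t - 15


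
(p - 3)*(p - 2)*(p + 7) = p^3 + 2*p^2 - 29*p + 42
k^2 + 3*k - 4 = (k - 1)*(k + 4)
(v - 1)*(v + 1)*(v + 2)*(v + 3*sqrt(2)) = v^4 + 2*v^3 + 3*sqrt(2)*v^3 - v^2 + 6*sqrt(2)*v^2 - 3*sqrt(2)*v - 2*v - 6*sqrt(2)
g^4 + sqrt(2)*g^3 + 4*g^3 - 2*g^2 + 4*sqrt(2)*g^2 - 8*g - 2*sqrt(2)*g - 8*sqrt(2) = (g + 4)*(g - sqrt(2))*(g + sqrt(2))^2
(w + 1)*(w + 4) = w^2 + 5*w + 4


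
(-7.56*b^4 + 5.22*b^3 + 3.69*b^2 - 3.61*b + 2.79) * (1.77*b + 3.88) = -13.3812*b^5 - 20.0934*b^4 + 26.7849*b^3 + 7.9275*b^2 - 9.0685*b + 10.8252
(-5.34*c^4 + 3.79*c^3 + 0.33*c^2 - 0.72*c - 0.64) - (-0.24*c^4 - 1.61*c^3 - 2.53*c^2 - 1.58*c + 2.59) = -5.1*c^4 + 5.4*c^3 + 2.86*c^2 + 0.86*c - 3.23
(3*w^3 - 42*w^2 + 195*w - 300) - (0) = 3*w^3 - 42*w^2 + 195*w - 300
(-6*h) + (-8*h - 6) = -14*h - 6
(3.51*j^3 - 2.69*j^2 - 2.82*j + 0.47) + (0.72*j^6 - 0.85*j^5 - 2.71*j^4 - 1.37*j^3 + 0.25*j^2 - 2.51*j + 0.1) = 0.72*j^6 - 0.85*j^5 - 2.71*j^4 + 2.14*j^3 - 2.44*j^2 - 5.33*j + 0.57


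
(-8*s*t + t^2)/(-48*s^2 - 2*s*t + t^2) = t/(6*s + t)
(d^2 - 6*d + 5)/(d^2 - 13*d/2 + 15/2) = 2*(d - 1)/(2*d - 3)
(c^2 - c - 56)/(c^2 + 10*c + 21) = (c - 8)/(c + 3)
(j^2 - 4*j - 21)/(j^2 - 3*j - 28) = (j + 3)/(j + 4)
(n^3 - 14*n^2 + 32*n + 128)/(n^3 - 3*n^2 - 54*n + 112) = (n^2 - 6*n - 16)/(n^2 + 5*n - 14)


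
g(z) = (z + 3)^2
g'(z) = 2*z + 6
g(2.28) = 27.88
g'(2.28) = 10.56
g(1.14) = 17.14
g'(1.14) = 8.28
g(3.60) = 43.56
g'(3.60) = 13.20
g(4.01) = 49.14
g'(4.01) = 14.02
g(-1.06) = 3.76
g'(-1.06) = 3.88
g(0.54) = 12.53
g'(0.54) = 7.08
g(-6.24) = 10.50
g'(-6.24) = -6.48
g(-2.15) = 0.72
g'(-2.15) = 1.70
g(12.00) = 225.00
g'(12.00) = 30.00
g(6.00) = 81.00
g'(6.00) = 18.00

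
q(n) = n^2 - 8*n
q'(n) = 2*n - 8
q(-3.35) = 38.02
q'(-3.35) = -14.70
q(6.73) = -8.55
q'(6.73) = 5.46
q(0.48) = -3.61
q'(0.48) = -7.04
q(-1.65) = 15.92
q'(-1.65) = -11.30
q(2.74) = -14.41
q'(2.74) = -2.52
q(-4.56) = 57.27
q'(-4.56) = -17.12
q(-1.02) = 9.20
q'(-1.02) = -10.04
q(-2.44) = 25.47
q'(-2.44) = -12.88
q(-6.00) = 84.00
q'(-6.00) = -20.00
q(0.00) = 0.00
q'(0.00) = -8.00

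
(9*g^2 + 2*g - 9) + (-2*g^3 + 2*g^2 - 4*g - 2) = -2*g^3 + 11*g^2 - 2*g - 11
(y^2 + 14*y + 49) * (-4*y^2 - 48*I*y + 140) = -4*y^4 - 56*y^3 - 48*I*y^3 - 56*y^2 - 672*I*y^2 + 1960*y - 2352*I*y + 6860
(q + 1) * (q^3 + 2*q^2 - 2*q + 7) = q^4 + 3*q^3 + 5*q + 7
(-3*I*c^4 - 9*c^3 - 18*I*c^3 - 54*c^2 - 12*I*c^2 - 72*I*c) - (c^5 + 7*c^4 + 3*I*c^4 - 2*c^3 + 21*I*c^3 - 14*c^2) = -c^5 - 7*c^4 - 6*I*c^4 - 7*c^3 - 39*I*c^3 - 40*c^2 - 12*I*c^2 - 72*I*c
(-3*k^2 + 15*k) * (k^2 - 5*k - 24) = -3*k^4 + 30*k^3 - 3*k^2 - 360*k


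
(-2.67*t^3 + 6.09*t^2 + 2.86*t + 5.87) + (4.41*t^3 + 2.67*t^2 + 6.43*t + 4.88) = 1.74*t^3 + 8.76*t^2 + 9.29*t + 10.75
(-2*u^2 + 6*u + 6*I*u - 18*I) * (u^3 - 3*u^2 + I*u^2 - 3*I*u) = -2*u^5 + 12*u^4 + 4*I*u^4 - 24*u^3 - 24*I*u^3 + 36*u^2 + 36*I*u^2 - 54*u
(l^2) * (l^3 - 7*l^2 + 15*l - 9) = l^5 - 7*l^4 + 15*l^3 - 9*l^2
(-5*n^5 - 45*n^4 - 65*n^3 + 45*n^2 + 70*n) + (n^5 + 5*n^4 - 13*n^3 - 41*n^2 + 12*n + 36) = -4*n^5 - 40*n^4 - 78*n^3 + 4*n^2 + 82*n + 36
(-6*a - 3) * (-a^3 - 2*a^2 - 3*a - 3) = 6*a^4 + 15*a^3 + 24*a^2 + 27*a + 9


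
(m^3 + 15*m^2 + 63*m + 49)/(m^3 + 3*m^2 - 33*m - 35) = (m + 7)/(m - 5)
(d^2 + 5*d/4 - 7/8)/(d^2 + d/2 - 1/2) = (d + 7/4)/(d + 1)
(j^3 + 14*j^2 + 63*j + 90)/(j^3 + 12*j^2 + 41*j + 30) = (j + 3)/(j + 1)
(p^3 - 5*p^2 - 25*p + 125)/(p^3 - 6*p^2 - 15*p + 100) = (p + 5)/(p + 4)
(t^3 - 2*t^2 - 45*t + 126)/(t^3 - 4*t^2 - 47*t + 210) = (t - 3)/(t - 5)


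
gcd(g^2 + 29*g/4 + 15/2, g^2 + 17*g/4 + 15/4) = g + 5/4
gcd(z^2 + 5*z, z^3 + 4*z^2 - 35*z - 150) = z + 5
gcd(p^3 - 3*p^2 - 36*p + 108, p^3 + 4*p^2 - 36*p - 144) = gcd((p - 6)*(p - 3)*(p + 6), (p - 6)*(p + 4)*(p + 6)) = p^2 - 36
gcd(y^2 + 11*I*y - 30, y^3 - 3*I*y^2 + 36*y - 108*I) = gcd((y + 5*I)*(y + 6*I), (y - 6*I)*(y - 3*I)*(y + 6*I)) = y + 6*I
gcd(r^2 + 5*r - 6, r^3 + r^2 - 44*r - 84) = r + 6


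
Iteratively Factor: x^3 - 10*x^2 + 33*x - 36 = (x - 4)*(x^2 - 6*x + 9) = (x - 4)*(x - 3)*(x - 3)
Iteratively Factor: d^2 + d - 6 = (d - 2)*(d + 3)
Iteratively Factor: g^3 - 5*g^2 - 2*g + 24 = (g - 3)*(g^2 - 2*g - 8) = (g - 4)*(g - 3)*(g + 2)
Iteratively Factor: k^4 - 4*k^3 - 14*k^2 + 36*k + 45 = (k - 5)*(k^3 + k^2 - 9*k - 9) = (k - 5)*(k + 1)*(k^2 - 9) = (k - 5)*(k - 3)*(k + 1)*(k + 3)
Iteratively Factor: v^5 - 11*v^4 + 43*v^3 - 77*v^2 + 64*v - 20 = (v - 2)*(v^4 - 9*v^3 + 25*v^2 - 27*v + 10) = (v - 2)*(v - 1)*(v^3 - 8*v^2 + 17*v - 10) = (v - 2)^2*(v - 1)*(v^2 - 6*v + 5) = (v - 5)*(v - 2)^2*(v - 1)*(v - 1)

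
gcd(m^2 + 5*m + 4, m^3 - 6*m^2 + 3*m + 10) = m + 1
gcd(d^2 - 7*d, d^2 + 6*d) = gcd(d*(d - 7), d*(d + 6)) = d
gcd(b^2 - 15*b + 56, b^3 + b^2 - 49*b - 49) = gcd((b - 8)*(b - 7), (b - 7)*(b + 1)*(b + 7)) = b - 7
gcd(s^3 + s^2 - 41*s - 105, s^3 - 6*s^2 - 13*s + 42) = s^2 - 4*s - 21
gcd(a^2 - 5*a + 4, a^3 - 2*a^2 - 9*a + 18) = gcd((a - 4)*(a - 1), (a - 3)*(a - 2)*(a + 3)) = 1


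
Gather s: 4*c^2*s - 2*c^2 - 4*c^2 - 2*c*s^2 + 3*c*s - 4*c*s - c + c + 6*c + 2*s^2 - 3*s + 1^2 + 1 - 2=-6*c^2 + 6*c + s^2*(2 - 2*c) + s*(4*c^2 - c - 3)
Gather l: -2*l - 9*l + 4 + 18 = 22 - 11*l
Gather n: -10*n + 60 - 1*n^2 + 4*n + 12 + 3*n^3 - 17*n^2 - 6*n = 3*n^3 - 18*n^2 - 12*n + 72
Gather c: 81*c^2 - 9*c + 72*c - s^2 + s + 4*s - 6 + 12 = 81*c^2 + 63*c - s^2 + 5*s + 6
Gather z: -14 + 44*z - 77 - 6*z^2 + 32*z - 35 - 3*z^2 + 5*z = -9*z^2 + 81*z - 126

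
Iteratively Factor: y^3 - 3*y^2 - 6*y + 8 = (y - 4)*(y^2 + y - 2) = (y - 4)*(y - 1)*(y + 2)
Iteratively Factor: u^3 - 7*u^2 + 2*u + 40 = (u + 2)*(u^2 - 9*u + 20) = (u - 4)*(u + 2)*(u - 5)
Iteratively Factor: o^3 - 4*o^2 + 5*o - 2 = (o - 2)*(o^2 - 2*o + 1) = (o - 2)*(o - 1)*(o - 1)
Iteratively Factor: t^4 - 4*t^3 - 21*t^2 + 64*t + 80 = (t + 4)*(t^3 - 8*t^2 + 11*t + 20) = (t - 4)*(t + 4)*(t^2 - 4*t - 5) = (t - 4)*(t + 1)*(t + 4)*(t - 5)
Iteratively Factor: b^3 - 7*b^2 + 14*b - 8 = (b - 4)*(b^2 - 3*b + 2) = (b - 4)*(b - 2)*(b - 1)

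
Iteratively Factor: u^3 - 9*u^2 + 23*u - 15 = (u - 3)*(u^2 - 6*u + 5) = (u - 5)*(u - 3)*(u - 1)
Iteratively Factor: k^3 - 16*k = (k - 4)*(k^2 + 4*k) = k*(k - 4)*(k + 4)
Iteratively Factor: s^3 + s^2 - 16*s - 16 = (s + 1)*(s^2 - 16) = (s - 4)*(s + 1)*(s + 4)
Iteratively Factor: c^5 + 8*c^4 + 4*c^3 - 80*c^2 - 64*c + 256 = (c + 4)*(c^4 + 4*c^3 - 12*c^2 - 32*c + 64) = (c - 2)*(c + 4)*(c^3 + 6*c^2 - 32) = (c - 2)*(c + 4)^2*(c^2 + 2*c - 8) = (c - 2)*(c + 4)^3*(c - 2)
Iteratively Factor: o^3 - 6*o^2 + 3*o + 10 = (o - 2)*(o^2 - 4*o - 5) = (o - 5)*(o - 2)*(o + 1)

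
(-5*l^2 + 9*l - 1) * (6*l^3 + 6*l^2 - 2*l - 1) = -30*l^5 + 24*l^4 + 58*l^3 - 19*l^2 - 7*l + 1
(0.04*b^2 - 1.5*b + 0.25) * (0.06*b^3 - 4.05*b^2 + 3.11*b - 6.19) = 0.0024*b^5 - 0.252*b^4 + 6.2144*b^3 - 5.9251*b^2 + 10.0625*b - 1.5475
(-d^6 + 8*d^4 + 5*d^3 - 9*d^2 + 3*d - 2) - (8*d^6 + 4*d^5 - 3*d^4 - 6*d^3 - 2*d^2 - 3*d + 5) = -9*d^6 - 4*d^5 + 11*d^4 + 11*d^3 - 7*d^2 + 6*d - 7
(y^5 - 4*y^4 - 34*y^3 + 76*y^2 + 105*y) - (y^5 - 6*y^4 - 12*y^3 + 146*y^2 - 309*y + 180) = 2*y^4 - 22*y^3 - 70*y^2 + 414*y - 180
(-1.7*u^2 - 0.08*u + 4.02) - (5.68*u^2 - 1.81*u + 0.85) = -7.38*u^2 + 1.73*u + 3.17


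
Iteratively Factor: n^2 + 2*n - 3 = (n - 1)*(n + 3)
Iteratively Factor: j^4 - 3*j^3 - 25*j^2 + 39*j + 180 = (j - 4)*(j^3 + j^2 - 21*j - 45) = (j - 5)*(j - 4)*(j^2 + 6*j + 9) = (j - 5)*(j - 4)*(j + 3)*(j + 3)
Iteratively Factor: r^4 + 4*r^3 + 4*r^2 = (r)*(r^3 + 4*r^2 + 4*r) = r*(r + 2)*(r^2 + 2*r) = r^2*(r + 2)*(r + 2)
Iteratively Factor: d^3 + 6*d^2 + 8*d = (d + 2)*(d^2 + 4*d) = d*(d + 2)*(d + 4)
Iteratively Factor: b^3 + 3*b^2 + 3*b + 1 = (b + 1)*(b^2 + 2*b + 1) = (b + 1)^2*(b + 1)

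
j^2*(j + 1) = j^3 + j^2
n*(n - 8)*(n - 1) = n^3 - 9*n^2 + 8*n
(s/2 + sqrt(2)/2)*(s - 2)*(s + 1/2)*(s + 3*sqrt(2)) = s^4/2 - 3*s^3/4 + 2*sqrt(2)*s^3 - 3*sqrt(2)*s^2 + 5*s^2/2 - 9*s/2 - 2*sqrt(2)*s - 3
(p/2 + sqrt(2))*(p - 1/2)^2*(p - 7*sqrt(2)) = p^4/2 - 5*sqrt(2)*p^3/2 - p^3/2 - 111*p^2/8 + 5*sqrt(2)*p^2/2 - 5*sqrt(2)*p/8 + 14*p - 7/2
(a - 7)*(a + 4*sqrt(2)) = a^2 - 7*a + 4*sqrt(2)*a - 28*sqrt(2)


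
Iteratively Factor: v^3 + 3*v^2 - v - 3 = (v + 3)*(v^2 - 1) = (v - 1)*(v + 3)*(v + 1)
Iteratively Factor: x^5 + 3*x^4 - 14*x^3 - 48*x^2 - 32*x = (x)*(x^4 + 3*x^3 - 14*x^2 - 48*x - 32) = x*(x + 4)*(x^3 - x^2 - 10*x - 8) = x*(x - 4)*(x + 4)*(x^2 + 3*x + 2) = x*(x - 4)*(x + 1)*(x + 4)*(x + 2)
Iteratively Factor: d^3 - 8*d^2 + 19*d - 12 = (d - 3)*(d^2 - 5*d + 4) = (d - 4)*(d - 3)*(d - 1)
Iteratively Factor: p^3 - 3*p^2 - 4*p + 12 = (p - 3)*(p^2 - 4) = (p - 3)*(p - 2)*(p + 2)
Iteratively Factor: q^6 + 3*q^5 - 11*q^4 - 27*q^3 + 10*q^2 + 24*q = (q + 2)*(q^5 + q^4 - 13*q^3 - q^2 + 12*q) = (q + 1)*(q + 2)*(q^4 - 13*q^2 + 12*q) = q*(q + 1)*(q + 2)*(q^3 - 13*q + 12) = q*(q + 1)*(q + 2)*(q + 4)*(q^2 - 4*q + 3) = q*(q - 3)*(q + 1)*(q + 2)*(q + 4)*(q - 1)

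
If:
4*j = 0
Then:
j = 0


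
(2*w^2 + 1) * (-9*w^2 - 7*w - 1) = -18*w^4 - 14*w^3 - 11*w^2 - 7*w - 1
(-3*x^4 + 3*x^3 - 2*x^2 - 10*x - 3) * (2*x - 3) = -6*x^5 + 15*x^4 - 13*x^3 - 14*x^2 + 24*x + 9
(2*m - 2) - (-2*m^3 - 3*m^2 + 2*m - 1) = 2*m^3 + 3*m^2 - 1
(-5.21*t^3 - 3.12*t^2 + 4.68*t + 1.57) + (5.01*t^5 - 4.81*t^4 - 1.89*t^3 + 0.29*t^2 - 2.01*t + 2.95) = 5.01*t^5 - 4.81*t^4 - 7.1*t^3 - 2.83*t^2 + 2.67*t + 4.52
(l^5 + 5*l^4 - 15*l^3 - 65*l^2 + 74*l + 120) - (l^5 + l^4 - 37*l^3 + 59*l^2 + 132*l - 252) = 4*l^4 + 22*l^3 - 124*l^2 - 58*l + 372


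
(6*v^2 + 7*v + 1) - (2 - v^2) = 7*v^2 + 7*v - 1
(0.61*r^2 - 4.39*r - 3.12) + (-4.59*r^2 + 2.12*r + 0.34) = -3.98*r^2 - 2.27*r - 2.78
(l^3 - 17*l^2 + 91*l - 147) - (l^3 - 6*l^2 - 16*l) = -11*l^2 + 107*l - 147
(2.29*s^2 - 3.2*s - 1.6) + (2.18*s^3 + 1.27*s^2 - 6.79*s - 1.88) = 2.18*s^3 + 3.56*s^2 - 9.99*s - 3.48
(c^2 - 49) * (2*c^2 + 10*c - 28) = 2*c^4 + 10*c^3 - 126*c^2 - 490*c + 1372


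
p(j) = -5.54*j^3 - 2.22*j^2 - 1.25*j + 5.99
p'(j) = -16.62*j^2 - 4.44*j - 1.25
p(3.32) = -225.36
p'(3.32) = -199.18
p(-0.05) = 6.05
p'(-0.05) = -1.07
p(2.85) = -143.85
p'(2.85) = -148.90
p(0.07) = 5.89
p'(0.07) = -1.64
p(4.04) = -400.60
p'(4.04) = -290.45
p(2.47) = -94.12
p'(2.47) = -113.61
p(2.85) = -143.85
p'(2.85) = -148.90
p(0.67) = 2.49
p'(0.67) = -11.69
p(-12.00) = 9274.43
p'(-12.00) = -2341.25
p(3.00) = -167.32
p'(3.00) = -164.15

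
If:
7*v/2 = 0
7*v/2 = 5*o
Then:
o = 0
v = 0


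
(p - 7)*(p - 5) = p^2 - 12*p + 35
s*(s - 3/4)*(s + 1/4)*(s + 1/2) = s^4 - 7*s^2/16 - 3*s/32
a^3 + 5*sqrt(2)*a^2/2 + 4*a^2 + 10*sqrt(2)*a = a*(a + 4)*(a + 5*sqrt(2)/2)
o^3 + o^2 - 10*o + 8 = (o - 2)*(o - 1)*(o + 4)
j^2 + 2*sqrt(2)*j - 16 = (j - 2*sqrt(2))*(j + 4*sqrt(2))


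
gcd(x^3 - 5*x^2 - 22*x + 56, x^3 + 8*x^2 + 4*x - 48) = x^2 + 2*x - 8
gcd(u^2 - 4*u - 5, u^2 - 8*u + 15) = u - 5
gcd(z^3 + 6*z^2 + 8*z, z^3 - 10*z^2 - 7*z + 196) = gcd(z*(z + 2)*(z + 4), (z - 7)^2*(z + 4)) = z + 4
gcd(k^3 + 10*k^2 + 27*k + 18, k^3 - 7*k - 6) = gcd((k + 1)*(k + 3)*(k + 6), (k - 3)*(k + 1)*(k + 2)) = k + 1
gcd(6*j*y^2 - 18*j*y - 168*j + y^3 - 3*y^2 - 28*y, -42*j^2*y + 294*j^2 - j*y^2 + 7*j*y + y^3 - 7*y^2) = 6*j*y - 42*j + y^2 - 7*y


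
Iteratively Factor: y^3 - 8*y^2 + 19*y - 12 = (y - 4)*(y^2 - 4*y + 3) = (y - 4)*(y - 1)*(y - 3)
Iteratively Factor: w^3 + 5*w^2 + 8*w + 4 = (w + 2)*(w^2 + 3*w + 2) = (w + 1)*(w + 2)*(w + 2)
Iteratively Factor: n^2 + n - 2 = (n + 2)*(n - 1)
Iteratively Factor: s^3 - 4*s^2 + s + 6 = (s - 2)*(s^2 - 2*s - 3) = (s - 2)*(s + 1)*(s - 3)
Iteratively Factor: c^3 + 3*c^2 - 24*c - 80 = (c + 4)*(c^2 - c - 20) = (c - 5)*(c + 4)*(c + 4)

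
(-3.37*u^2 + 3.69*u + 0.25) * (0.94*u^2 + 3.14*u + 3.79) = -3.1678*u^4 - 7.1132*u^3 - 0.950700000000001*u^2 + 14.7701*u + 0.9475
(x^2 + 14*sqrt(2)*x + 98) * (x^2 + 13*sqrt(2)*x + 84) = x^4 + 27*sqrt(2)*x^3 + 546*x^2 + 2450*sqrt(2)*x + 8232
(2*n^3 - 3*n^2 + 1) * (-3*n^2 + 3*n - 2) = -6*n^5 + 15*n^4 - 13*n^3 + 3*n^2 + 3*n - 2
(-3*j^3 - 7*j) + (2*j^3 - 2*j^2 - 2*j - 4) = -j^3 - 2*j^2 - 9*j - 4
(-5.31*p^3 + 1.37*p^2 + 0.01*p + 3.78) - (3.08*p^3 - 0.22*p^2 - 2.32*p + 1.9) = -8.39*p^3 + 1.59*p^2 + 2.33*p + 1.88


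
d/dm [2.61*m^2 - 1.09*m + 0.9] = 5.22*m - 1.09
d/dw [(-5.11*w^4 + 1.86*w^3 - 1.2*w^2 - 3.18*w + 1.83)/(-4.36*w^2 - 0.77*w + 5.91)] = (44.5592*w^5 + 3.6945*w^4 - 123.6648*w^3 + 20.037*w^2 + 1.7736*w - 17.3847)/(19.0096*w^4 + 6.7144*w^3 - 50.9423*w^2 - 9.1014*w + 34.9281)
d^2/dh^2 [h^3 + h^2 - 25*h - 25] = 6*h + 2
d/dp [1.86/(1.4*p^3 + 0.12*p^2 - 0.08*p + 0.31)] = (-7.812*p^2 - 0.4464*p + 0.1488)/(1.4*p^3 + 0.12*p^2 - 0.08*p + 0.31)^2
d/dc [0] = 0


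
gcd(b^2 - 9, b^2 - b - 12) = b + 3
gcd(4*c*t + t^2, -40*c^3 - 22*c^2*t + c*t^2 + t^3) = 4*c + t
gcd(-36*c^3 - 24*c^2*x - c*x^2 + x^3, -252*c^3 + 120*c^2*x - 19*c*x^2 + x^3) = -6*c + x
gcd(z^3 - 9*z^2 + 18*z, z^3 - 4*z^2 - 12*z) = z^2 - 6*z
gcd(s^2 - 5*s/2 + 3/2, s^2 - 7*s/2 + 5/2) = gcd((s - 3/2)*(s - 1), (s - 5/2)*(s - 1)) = s - 1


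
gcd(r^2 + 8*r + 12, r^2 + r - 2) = r + 2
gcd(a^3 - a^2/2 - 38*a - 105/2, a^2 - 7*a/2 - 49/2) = a - 7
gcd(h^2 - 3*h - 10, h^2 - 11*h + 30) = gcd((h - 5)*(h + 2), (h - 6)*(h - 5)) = h - 5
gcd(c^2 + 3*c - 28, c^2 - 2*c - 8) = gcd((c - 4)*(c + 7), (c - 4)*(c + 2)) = c - 4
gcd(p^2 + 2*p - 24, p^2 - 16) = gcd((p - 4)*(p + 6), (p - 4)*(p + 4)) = p - 4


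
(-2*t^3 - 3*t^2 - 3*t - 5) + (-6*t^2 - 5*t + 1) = -2*t^3 - 9*t^2 - 8*t - 4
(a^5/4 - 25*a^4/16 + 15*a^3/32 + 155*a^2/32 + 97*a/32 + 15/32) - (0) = a^5/4 - 25*a^4/16 + 15*a^3/32 + 155*a^2/32 + 97*a/32 + 15/32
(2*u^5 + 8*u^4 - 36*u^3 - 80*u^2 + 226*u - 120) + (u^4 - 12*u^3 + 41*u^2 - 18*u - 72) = 2*u^5 + 9*u^4 - 48*u^3 - 39*u^2 + 208*u - 192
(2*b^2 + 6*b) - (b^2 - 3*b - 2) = b^2 + 9*b + 2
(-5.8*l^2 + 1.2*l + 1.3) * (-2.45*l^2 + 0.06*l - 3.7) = 14.21*l^4 - 3.288*l^3 + 18.347*l^2 - 4.362*l - 4.81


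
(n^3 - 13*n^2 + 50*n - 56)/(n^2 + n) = (n^3 - 13*n^2 + 50*n - 56)/(n*(n + 1))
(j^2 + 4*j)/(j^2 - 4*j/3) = 3*(j + 4)/(3*j - 4)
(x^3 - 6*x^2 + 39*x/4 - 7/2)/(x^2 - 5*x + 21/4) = (2*x^2 - 5*x + 2)/(2*x - 3)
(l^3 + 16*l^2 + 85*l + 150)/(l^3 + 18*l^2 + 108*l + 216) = (l^2 + 10*l + 25)/(l^2 + 12*l + 36)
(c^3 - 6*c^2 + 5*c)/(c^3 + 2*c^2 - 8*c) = (c^2 - 6*c + 5)/(c^2 + 2*c - 8)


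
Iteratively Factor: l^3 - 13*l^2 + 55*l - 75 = (l - 3)*(l^2 - 10*l + 25) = (l - 5)*(l - 3)*(l - 5)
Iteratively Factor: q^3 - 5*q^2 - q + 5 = (q + 1)*(q^2 - 6*q + 5) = (q - 1)*(q + 1)*(q - 5)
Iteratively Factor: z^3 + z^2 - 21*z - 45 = (z + 3)*(z^2 - 2*z - 15) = (z + 3)^2*(z - 5)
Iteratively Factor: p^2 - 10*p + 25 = (p - 5)*(p - 5)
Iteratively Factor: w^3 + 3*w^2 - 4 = (w - 1)*(w^2 + 4*w + 4) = (w - 1)*(w + 2)*(w + 2)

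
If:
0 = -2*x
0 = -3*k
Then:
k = 0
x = 0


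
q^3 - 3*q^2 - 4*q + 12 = (q - 3)*(q - 2)*(q + 2)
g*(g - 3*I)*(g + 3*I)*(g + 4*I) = g^4 + 4*I*g^3 + 9*g^2 + 36*I*g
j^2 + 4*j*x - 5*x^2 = (j - x)*(j + 5*x)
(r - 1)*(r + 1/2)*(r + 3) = r^3 + 5*r^2/2 - 2*r - 3/2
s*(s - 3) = s^2 - 3*s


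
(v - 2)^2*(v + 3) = v^3 - v^2 - 8*v + 12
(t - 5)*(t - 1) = t^2 - 6*t + 5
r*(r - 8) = r^2 - 8*r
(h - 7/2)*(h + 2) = h^2 - 3*h/2 - 7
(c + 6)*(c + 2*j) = c^2 + 2*c*j + 6*c + 12*j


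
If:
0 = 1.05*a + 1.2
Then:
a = -1.14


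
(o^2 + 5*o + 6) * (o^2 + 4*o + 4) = o^4 + 9*o^3 + 30*o^2 + 44*o + 24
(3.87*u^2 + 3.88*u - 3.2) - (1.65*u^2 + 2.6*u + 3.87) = 2.22*u^2 + 1.28*u - 7.07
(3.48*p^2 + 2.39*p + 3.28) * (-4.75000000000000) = -16.53*p^2 - 11.3525*p - 15.58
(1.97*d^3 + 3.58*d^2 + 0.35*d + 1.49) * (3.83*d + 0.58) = 7.5451*d^4 + 14.854*d^3 + 3.4169*d^2 + 5.9097*d + 0.8642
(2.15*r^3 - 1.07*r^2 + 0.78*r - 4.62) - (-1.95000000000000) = 2.15*r^3 - 1.07*r^2 + 0.78*r - 2.67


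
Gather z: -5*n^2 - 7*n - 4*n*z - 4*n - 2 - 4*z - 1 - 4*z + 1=-5*n^2 - 11*n + z*(-4*n - 8) - 2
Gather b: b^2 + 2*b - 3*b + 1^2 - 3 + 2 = b^2 - b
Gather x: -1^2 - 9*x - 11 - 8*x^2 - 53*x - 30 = -8*x^2 - 62*x - 42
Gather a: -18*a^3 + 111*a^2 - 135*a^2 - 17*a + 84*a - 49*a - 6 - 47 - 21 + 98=-18*a^3 - 24*a^2 + 18*a + 24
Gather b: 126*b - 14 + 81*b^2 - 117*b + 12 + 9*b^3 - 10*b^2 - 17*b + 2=9*b^3 + 71*b^2 - 8*b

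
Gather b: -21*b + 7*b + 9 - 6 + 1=4 - 14*b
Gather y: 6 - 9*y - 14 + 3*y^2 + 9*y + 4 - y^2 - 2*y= 2*y^2 - 2*y - 4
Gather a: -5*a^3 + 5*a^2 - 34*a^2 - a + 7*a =-5*a^3 - 29*a^2 + 6*a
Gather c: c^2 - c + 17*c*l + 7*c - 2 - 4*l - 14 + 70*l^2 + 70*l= c^2 + c*(17*l + 6) + 70*l^2 + 66*l - 16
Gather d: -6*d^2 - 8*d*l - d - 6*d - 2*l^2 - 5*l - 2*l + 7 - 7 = -6*d^2 + d*(-8*l - 7) - 2*l^2 - 7*l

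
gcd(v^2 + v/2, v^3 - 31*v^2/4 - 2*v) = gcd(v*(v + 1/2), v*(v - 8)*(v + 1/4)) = v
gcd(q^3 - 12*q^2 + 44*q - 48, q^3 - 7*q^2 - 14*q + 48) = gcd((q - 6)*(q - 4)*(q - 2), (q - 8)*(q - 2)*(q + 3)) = q - 2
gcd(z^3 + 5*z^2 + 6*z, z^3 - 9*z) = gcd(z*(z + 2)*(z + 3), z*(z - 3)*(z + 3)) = z^2 + 3*z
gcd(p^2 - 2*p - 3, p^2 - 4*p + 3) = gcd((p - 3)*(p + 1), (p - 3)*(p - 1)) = p - 3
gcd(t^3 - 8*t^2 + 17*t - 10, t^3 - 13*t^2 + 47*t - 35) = t^2 - 6*t + 5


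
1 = 1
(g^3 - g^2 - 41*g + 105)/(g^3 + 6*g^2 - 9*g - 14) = (g^2 - 8*g + 15)/(g^2 - g - 2)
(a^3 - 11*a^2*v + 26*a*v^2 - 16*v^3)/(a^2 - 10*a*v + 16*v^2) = a - v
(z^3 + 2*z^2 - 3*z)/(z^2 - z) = z + 3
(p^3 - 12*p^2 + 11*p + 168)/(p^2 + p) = (p^3 - 12*p^2 + 11*p + 168)/(p*(p + 1))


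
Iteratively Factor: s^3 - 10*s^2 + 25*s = (s - 5)*(s^2 - 5*s) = (s - 5)^2*(s)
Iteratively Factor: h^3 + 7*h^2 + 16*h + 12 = (h + 3)*(h^2 + 4*h + 4) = (h + 2)*(h + 3)*(h + 2)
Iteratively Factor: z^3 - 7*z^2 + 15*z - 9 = (z - 3)*(z^2 - 4*z + 3) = (z - 3)*(z - 1)*(z - 3)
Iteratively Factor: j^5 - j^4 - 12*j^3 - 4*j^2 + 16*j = (j - 1)*(j^4 - 12*j^2 - 16*j) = (j - 1)*(j + 2)*(j^3 - 2*j^2 - 8*j) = (j - 1)*(j + 2)^2*(j^2 - 4*j) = j*(j - 1)*(j + 2)^2*(j - 4)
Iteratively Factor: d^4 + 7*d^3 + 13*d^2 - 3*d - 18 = (d - 1)*(d^3 + 8*d^2 + 21*d + 18) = (d - 1)*(d + 3)*(d^2 + 5*d + 6) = (d - 1)*(d + 3)^2*(d + 2)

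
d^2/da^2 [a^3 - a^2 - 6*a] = 6*a - 2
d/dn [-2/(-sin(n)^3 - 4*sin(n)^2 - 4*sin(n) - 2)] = -2*(3*sin(n)^2 + 8*sin(n) + 4)*cos(n)/(sin(n)^3 + 4*sin(n)^2 + 4*sin(n) + 2)^2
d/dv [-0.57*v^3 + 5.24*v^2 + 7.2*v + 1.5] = -1.71*v^2 + 10.48*v + 7.2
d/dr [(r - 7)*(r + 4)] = 2*r - 3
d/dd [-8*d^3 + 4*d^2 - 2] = 8*d*(1 - 3*d)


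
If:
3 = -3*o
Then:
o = -1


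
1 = 1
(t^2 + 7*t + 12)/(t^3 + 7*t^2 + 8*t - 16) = (t + 3)/(t^2 + 3*t - 4)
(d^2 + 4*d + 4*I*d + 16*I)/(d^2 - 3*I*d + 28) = (d + 4)/(d - 7*I)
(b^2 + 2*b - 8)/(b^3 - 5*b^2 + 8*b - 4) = (b + 4)/(b^2 - 3*b + 2)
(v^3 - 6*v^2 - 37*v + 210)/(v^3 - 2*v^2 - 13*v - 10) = (v^2 - v - 42)/(v^2 + 3*v + 2)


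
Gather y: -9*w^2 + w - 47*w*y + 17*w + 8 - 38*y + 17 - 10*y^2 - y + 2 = -9*w^2 + 18*w - 10*y^2 + y*(-47*w - 39) + 27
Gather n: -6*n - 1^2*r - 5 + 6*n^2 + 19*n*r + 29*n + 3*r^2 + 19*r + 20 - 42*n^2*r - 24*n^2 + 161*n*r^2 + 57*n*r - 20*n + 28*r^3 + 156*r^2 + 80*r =n^2*(-42*r - 18) + n*(161*r^2 + 76*r + 3) + 28*r^3 + 159*r^2 + 98*r + 15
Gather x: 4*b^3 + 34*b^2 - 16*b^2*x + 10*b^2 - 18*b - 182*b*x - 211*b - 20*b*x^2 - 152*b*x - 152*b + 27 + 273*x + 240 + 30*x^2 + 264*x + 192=4*b^3 + 44*b^2 - 381*b + x^2*(30 - 20*b) + x*(-16*b^2 - 334*b + 537) + 459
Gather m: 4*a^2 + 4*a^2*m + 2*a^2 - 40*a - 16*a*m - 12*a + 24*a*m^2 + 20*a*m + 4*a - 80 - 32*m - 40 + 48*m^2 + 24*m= 6*a^2 - 48*a + m^2*(24*a + 48) + m*(4*a^2 + 4*a - 8) - 120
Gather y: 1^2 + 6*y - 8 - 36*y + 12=5 - 30*y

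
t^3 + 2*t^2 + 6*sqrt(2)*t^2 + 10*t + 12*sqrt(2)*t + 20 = (t + 2)*(t + sqrt(2))*(t + 5*sqrt(2))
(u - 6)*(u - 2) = u^2 - 8*u + 12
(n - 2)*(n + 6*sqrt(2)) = n^2 - 2*n + 6*sqrt(2)*n - 12*sqrt(2)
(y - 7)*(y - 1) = y^2 - 8*y + 7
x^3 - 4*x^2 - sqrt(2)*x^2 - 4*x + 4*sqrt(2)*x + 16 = (x - 4)*(x - 2*sqrt(2))*(x + sqrt(2))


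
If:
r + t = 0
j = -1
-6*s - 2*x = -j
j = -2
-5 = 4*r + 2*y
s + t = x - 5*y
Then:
No Solution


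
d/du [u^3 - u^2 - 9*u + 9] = 3*u^2 - 2*u - 9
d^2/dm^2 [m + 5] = 0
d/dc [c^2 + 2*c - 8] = 2*c + 2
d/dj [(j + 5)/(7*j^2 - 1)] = (7*j^2 - 14*j*(j + 5) - 1)/(7*j^2 - 1)^2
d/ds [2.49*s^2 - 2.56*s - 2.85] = 4.98*s - 2.56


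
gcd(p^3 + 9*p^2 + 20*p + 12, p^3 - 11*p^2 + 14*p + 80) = p + 2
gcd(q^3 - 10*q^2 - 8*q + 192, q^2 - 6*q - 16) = q - 8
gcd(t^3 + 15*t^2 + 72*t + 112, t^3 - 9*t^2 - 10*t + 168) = t + 4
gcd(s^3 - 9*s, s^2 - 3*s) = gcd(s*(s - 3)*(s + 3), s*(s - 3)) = s^2 - 3*s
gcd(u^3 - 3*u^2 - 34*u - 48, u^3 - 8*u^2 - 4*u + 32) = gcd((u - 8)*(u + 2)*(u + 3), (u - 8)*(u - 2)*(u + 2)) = u^2 - 6*u - 16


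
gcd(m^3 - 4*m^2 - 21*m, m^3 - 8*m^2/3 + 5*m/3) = m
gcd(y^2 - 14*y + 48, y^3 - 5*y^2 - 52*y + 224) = y - 8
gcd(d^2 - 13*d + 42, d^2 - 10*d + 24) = d - 6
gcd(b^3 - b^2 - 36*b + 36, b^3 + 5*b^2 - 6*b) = b^2 + 5*b - 6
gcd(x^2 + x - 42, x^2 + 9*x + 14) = x + 7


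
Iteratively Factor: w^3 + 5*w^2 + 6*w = (w + 2)*(w^2 + 3*w) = (w + 2)*(w + 3)*(w)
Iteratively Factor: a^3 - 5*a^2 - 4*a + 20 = (a + 2)*(a^2 - 7*a + 10) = (a - 5)*(a + 2)*(a - 2)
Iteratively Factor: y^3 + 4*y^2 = (y)*(y^2 + 4*y) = y*(y + 4)*(y)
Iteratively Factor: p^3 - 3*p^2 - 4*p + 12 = (p + 2)*(p^2 - 5*p + 6) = (p - 3)*(p + 2)*(p - 2)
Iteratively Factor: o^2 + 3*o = (o + 3)*(o)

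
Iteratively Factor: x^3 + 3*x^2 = (x)*(x^2 + 3*x) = x*(x + 3)*(x)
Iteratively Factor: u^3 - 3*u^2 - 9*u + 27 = (u - 3)*(u^2 - 9) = (u - 3)*(u + 3)*(u - 3)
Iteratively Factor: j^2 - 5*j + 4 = (j - 1)*(j - 4)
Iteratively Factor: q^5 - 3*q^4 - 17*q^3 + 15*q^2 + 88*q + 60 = (q - 3)*(q^4 - 17*q^2 - 36*q - 20) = (q - 3)*(q + 1)*(q^3 - q^2 - 16*q - 20) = (q - 3)*(q + 1)*(q + 2)*(q^2 - 3*q - 10) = (q - 3)*(q + 1)*(q + 2)^2*(q - 5)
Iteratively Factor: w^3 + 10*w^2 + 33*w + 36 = (w + 4)*(w^2 + 6*w + 9) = (w + 3)*(w + 4)*(w + 3)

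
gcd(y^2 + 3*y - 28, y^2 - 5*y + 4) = y - 4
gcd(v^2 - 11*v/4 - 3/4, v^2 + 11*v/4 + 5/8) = v + 1/4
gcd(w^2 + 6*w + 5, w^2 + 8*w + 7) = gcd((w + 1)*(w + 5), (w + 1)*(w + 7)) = w + 1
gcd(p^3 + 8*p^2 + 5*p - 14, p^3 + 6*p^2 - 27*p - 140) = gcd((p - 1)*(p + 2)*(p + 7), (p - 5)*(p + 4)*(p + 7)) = p + 7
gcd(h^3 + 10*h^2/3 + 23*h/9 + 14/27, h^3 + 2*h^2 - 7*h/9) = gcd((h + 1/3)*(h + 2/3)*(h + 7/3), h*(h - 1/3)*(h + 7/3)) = h + 7/3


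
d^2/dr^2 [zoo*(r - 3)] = 0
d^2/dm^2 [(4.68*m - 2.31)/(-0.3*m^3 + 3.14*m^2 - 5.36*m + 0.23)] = (-2.5272*m^5 + 28.94616*m^4 - 112.051296*m^3 + 155.065896*m^2 - 212.033628*m + 117.85518)/(0.027*m^9 - 0.8478*m^8 + 10.32084*m^7 - 61.315964*m^6 + 185.698968*m^5 - 279.654996*m^4 + 177.264218*m^3 - 20.321742*m^2 + 0.850632*m - 0.012167)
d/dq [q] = 1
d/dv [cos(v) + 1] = -sin(v)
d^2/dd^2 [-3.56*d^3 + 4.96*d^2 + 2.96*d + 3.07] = 9.92 - 21.36*d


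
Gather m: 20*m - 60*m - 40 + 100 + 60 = 120 - 40*m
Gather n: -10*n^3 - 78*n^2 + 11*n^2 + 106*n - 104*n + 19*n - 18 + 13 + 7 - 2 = -10*n^3 - 67*n^2 + 21*n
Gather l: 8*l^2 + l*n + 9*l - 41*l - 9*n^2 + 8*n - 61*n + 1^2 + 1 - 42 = 8*l^2 + l*(n - 32) - 9*n^2 - 53*n - 40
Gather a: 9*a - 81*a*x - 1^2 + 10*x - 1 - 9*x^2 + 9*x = a*(9 - 81*x) - 9*x^2 + 19*x - 2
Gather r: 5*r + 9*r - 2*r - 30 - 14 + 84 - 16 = 12*r + 24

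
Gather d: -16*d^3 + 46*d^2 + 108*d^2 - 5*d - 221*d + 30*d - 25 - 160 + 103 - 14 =-16*d^3 + 154*d^2 - 196*d - 96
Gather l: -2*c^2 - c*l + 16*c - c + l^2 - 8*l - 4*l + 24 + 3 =-2*c^2 + 15*c + l^2 + l*(-c - 12) + 27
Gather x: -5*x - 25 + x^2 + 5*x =x^2 - 25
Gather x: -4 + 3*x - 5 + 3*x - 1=6*x - 10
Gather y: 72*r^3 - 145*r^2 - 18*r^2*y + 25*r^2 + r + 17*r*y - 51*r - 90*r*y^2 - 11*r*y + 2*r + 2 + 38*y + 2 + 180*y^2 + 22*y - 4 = 72*r^3 - 120*r^2 - 48*r + y^2*(180 - 90*r) + y*(-18*r^2 + 6*r + 60)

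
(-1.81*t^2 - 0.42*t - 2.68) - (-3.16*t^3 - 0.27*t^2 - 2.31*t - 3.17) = 3.16*t^3 - 1.54*t^2 + 1.89*t + 0.49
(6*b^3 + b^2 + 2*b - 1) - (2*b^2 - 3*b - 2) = 6*b^3 - b^2 + 5*b + 1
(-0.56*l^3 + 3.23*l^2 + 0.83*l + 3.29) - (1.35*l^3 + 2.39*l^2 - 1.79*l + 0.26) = -1.91*l^3 + 0.84*l^2 + 2.62*l + 3.03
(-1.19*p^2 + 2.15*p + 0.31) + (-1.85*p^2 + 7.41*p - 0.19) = -3.04*p^2 + 9.56*p + 0.12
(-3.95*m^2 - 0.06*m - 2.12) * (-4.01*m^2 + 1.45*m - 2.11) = 15.8395*m^4 - 5.4869*m^3 + 16.7487*m^2 - 2.9474*m + 4.4732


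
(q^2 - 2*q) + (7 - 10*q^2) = -9*q^2 - 2*q + 7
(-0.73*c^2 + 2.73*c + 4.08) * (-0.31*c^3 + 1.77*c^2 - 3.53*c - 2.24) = 0.2263*c^5 - 2.1384*c^4 + 6.1442*c^3 - 0.780099999999998*c^2 - 20.5176*c - 9.1392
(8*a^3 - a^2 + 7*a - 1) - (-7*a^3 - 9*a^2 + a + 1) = 15*a^3 + 8*a^2 + 6*a - 2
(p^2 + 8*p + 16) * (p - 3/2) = p^3 + 13*p^2/2 + 4*p - 24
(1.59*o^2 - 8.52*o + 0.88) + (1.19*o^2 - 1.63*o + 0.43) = 2.78*o^2 - 10.15*o + 1.31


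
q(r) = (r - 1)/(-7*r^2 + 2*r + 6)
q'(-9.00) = 0.00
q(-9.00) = 0.02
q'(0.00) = 0.22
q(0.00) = -0.17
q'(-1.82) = 0.13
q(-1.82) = 0.14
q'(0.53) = 0.10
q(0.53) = -0.09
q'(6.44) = 0.00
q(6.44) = -0.02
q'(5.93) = 0.00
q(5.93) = -0.02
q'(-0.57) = 2.73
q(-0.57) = -0.61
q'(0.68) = 0.10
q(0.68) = -0.08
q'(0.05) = 0.20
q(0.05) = -0.16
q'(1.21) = 0.39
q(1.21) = -0.11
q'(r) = (r - 1)*(14*r - 2)/(-7*r^2 + 2*r + 6)^2 + 1/(-7*r^2 + 2*r + 6) = (7*r^2 - 14*r + 8)/(49*r^4 - 28*r^3 - 80*r^2 + 24*r + 36)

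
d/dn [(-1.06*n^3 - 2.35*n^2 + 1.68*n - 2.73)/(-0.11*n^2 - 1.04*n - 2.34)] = (0.1166*n^4 + 2.2048*n^3 + 10.07*n^2 + 10.3974*n - 6.7704)/(0.0121*n^4 + 0.2288*n^3 + 1.5964*n^2 + 4.8672*n + 5.4756)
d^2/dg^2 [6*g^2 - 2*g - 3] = 12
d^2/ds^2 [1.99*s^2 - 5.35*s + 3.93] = 3.98000000000000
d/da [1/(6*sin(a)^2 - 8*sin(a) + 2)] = (2 - 3*sin(a))*cos(a)/(3*sin(a)^2 - 4*sin(a) + 1)^2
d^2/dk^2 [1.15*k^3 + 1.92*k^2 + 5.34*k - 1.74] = 6.9*k + 3.84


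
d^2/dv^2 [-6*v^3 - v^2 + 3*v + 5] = -36*v - 2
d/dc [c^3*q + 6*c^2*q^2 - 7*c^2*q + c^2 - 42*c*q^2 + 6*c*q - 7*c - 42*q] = 3*c^2*q + 12*c*q^2 - 14*c*q + 2*c - 42*q^2 + 6*q - 7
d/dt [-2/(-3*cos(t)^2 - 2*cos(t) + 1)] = 4*(3*cos(t) + 1)*sin(t)/(3*cos(t)^2 + 2*cos(t) - 1)^2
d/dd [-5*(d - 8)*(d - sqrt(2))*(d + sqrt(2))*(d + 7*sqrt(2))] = -20*d^3 - 105*sqrt(2)*d^2 + 120*d^2 + 20*d + 560*sqrt(2)*d - 80 + 70*sqrt(2)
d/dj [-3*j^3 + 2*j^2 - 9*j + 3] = -9*j^2 + 4*j - 9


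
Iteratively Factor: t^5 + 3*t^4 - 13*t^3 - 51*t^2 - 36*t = (t + 3)*(t^4 - 13*t^2 - 12*t) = (t + 1)*(t + 3)*(t^3 - t^2 - 12*t) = (t - 4)*(t + 1)*(t + 3)*(t^2 + 3*t) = (t - 4)*(t + 1)*(t + 3)^2*(t)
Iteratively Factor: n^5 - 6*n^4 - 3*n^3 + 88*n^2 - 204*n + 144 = (n + 4)*(n^4 - 10*n^3 + 37*n^2 - 60*n + 36) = (n - 2)*(n + 4)*(n^3 - 8*n^2 + 21*n - 18) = (n - 2)^2*(n + 4)*(n^2 - 6*n + 9) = (n - 3)*(n - 2)^2*(n + 4)*(n - 3)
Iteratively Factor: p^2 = (p)*(p)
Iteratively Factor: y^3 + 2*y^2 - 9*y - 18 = (y - 3)*(y^2 + 5*y + 6) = (y - 3)*(y + 2)*(y + 3)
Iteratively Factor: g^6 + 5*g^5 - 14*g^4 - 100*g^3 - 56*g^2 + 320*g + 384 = (g - 2)*(g^5 + 7*g^4 - 100*g^2 - 256*g - 192) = (g - 2)*(g + 2)*(g^4 + 5*g^3 - 10*g^2 - 80*g - 96) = (g - 2)*(g + 2)*(g + 4)*(g^3 + g^2 - 14*g - 24) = (g - 4)*(g - 2)*(g + 2)*(g + 4)*(g^2 + 5*g + 6) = (g - 4)*(g - 2)*(g + 2)*(g + 3)*(g + 4)*(g + 2)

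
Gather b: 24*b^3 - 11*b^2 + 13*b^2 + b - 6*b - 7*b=24*b^3 + 2*b^2 - 12*b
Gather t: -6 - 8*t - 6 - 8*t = -16*t - 12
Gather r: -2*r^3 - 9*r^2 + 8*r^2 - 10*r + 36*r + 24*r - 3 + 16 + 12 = -2*r^3 - r^2 + 50*r + 25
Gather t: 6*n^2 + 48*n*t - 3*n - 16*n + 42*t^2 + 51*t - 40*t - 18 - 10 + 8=6*n^2 - 19*n + 42*t^2 + t*(48*n + 11) - 20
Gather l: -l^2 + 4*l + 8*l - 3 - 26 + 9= -l^2 + 12*l - 20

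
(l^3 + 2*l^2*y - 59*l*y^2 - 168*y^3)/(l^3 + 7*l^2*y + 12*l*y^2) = (l^2 - l*y - 56*y^2)/(l*(l + 4*y))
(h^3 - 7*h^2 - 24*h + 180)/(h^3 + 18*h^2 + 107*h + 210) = (h^2 - 12*h + 36)/(h^2 + 13*h + 42)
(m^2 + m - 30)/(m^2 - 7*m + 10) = (m + 6)/(m - 2)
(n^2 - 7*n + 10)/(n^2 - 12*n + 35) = (n - 2)/(n - 7)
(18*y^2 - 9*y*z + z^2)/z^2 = 18*y^2/z^2 - 9*y/z + 1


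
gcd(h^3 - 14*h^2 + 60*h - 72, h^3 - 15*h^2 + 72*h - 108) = h^2 - 12*h + 36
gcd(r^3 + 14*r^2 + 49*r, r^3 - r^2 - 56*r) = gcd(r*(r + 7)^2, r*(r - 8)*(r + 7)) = r^2 + 7*r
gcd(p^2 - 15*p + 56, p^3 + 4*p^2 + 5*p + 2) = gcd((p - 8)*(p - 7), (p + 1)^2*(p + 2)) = 1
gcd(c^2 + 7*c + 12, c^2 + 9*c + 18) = c + 3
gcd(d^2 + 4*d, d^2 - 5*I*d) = d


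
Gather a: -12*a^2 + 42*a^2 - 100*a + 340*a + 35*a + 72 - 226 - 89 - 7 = 30*a^2 + 275*a - 250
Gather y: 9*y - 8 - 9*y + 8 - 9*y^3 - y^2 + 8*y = -9*y^3 - y^2 + 8*y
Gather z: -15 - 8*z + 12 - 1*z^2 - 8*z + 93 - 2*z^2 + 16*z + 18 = 108 - 3*z^2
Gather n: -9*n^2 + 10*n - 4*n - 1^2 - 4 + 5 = -9*n^2 + 6*n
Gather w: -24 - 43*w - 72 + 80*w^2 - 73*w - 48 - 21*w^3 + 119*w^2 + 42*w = -21*w^3 + 199*w^2 - 74*w - 144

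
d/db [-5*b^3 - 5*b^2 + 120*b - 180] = -15*b^2 - 10*b + 120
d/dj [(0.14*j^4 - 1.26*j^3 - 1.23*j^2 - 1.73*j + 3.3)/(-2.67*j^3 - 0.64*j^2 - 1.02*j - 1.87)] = (-0.3738*j^6 - 0.179199999999998*j^5 - 2.9061*j^4 - 7.715*j^3 + 33.649*j^2 + 8.8242*j + 6.6011)/(7.1289*j^6 + 3.4176*j^5 + 5.8564*j^4 + 11.2914*j^3 + 3.434*j^2 + 3.8148*j + 3.4969)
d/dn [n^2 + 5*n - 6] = 2*n + 5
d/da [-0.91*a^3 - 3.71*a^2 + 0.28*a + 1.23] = -2.73*a^2 - 7.42*a + 0.28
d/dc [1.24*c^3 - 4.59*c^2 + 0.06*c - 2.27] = 3.72*c^2 - 9.18*c + 0.06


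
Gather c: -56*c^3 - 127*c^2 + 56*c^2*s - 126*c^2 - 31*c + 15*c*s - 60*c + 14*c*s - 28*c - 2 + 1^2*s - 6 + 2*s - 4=-56*c^3 + c^2*(56*s - 253) + c*(29*s - 119) + 3*s - 12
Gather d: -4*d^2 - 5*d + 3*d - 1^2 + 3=-4*d^2 - 2*d + 2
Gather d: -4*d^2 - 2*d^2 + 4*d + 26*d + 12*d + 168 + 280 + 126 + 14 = -6*d^2 + 42*d + 588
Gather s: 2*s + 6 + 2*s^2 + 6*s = 2*s^2 + 8*s + 6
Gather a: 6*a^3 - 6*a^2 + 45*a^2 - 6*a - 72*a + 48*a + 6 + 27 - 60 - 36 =6*a^3 + 39*a^2 - 30*a - 63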